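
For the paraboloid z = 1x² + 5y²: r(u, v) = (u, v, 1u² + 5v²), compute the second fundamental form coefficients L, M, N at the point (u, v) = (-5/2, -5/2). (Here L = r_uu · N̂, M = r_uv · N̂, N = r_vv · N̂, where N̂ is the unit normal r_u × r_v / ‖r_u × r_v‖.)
L = 2*sqrt(651)/651;  M = 0;  N = 10*sqrt(651)/651

Compute the unit normal N̂(u, v) = (-2*u/sqrt(4*u^2 + 100*v^2 + 1), -10*v/sqrt(4*u^2 + 100*v^2 + 1), 1/sqrt(4*u^2 + 100*v^2 + 1)), and the second partials r_uu, r_uv, r_vv. Take dot products:
  L(u, v) = r_uu · N̂ = 2/sqrt(4*u^2 + 100*v^2 + 1),
  M(u, v) = r_uv · N̂ = 0,
  N(u, v) = r_vv · N̂ = 10/sqrt(4*u^2 + 100*v^2 + 1).
Evaluating at (u, v) = (-5/2, -5/2):
  L = 2*sqrt(651)/651, M = 0, N = 10*sqrt(651)/651.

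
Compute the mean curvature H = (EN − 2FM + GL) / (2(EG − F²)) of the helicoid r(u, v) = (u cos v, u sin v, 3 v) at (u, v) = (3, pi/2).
H = 0

With E = 1, F = 0, G = u^2 + 9, L = 0, M = -3/sqrt(u^2 + 9), N = 0, assemble
  H = (EN − 2FM + GL) / (2(EG − F²)) = 0.
At (u, v) = (3, pi/2): H = 0.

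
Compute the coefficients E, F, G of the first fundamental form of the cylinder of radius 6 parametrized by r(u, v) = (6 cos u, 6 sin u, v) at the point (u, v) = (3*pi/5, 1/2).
E = 36;  F = 0;  G = 1

Partials: r_u = (-6*sin(u), 6*cos(u), 0), r_v = (0, 0, 1). As functions of (u, v):
  E = r_u · r_u = 36,
  F = r_u · r_v = 0,
  G = r_v · r_v = 1.
Evaluating at (u, v) = (3*pi/5, 1/2): E = 36, F = 0, G = 1.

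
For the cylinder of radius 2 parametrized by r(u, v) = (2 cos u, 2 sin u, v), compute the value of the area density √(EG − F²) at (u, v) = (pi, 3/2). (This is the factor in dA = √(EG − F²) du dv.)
√(EG − F²)|_{(pi, 3/2)} = 2

E = 4, F = 0, G = 1, so EG − F² = 4. Taking the positive square root: √(EG − F²) = 2. At (u, v) = (pi, 3/2): 2.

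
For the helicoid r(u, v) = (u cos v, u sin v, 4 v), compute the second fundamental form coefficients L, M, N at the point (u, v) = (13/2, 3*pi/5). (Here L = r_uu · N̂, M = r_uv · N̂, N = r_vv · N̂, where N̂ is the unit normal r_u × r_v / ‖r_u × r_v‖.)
L = 0;  M = -8*sqrt(233)/233;  N = 0

Compute the unit normal N̂(u, v) = (4*sin(v)/sqrt(u^2 + 16), -4*cos(v)/sqrt(u^2 + 16), u/sqrt(u^2 + 16)), and the second partials r_uu, r_uv, r_vv. Take dot products:
  L(u, v) = r_uu · N̂ = 0,
  M(u, v) = r_uv · N̂ = -4/sqrt(u^2 + 16),
  N(u, v) = r_vv · N̂ = 0.
Evaluating at (u, v) = (13/2, 3*pi/5):
  L = 0, M = -8*sqrt(233)/233, N = 0.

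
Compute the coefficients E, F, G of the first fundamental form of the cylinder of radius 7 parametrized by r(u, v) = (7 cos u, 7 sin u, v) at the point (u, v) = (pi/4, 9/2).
E = 49;  F = 0;  G = 1

Partials: r_u = (-7*sin(u), 7*cos(u), 0), r_v = (0, 0, 1). As functions of (u, v):
  E = r_u · r_u = 49,
  F = r_u · r_v = 0,
  G = r_v · r_v = 1.
Evaluating at (u, v) = (pi/4, 9/2): E = 49, F = 0, G = 1.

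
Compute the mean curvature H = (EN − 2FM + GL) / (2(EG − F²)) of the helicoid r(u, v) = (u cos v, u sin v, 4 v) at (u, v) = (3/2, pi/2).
H = 0

With E = 1, F = 0, G = u^2 + 16, L = 0, M = -4/sqrt(u^2 + 16), N = 0, assemble
  H = (EN − 2FM + GL) / (2(EG − F²)) = 0.
At (u, v) = (3/2, pi/2): H = 0.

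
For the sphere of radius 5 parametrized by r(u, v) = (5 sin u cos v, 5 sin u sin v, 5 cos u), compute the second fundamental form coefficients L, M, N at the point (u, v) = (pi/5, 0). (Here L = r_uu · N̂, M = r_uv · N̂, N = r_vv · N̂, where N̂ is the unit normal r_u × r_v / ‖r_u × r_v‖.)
L = -5;  M = 0;  N = -25/8 + 5*sqrt(5)/8

Compute the unit normal N̂(u, v) = (sin(u)^2*cos(v)/Abs(sin(u)), sin(u)^2*sin(v)/Abs(sin(u)), sin(2*u)/(2*Abs(sin(u)))), and the second partials r_uu, r_uv, r_vv. Take dot products:
  L(u, v) = r_uu · N̂ = -5*sin(u)/Abs(sin(u)),
  M(u, v) = r_uv · N̂ = 0,
  N(u, v) = r_vv · N̂ = -5*sin(u)^3/Abs(sin(u)).
Evaluating at (u, v) = (pi/5, 0):
  L = -5, M = 0, N = -25/8 + 5*sqrt(5)/8.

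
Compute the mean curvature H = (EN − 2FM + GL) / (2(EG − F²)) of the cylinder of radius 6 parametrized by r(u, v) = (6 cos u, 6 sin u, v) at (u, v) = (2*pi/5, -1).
H = -1/12

With E = 36, F = 0, G = 1, L = -6, M = 0, N = 0, assemble
  H = (EN − 2FM + GL) / (2(EG − F²)) = -1/12.
At (u, v) = (2*pi/5, -1): H = -1/12.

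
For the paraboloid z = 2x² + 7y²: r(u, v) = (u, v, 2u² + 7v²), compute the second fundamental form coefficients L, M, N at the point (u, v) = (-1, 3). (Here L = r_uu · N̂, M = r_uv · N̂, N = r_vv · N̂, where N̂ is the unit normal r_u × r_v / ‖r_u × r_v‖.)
L = 4*sqrt(1781)/1781;  M = 0;  N = 14*sqrt(1781)/1781

Compute the unit normal N̂(u, v) = (-4*u/sqrt(16*u^2 + 196*v^2 + 1), -14*v/sqrt(16*u^2 + 196*v^2 + 1), 1/sqrt(16*u^2 + 196*v^2 + 1)), and the second partials r_uu, r_uv, r_vv. Take dot products:
  L(u, v) = r_uu · N̂ = 4/sqrt(16*u^2 + 196*v^2 + 1),
  M(u, v) = r_uv · N̂ = 0,
  N(u, v) = r_vv · N̂ = 14/sqrt(16*u^2 + 196*v^2 + 1).
Evaluating at (u, v) = (-1, 3):
  L = 4*sqrt(1781)/1781, M = 0, N = 14*sqrt(1781)/1781.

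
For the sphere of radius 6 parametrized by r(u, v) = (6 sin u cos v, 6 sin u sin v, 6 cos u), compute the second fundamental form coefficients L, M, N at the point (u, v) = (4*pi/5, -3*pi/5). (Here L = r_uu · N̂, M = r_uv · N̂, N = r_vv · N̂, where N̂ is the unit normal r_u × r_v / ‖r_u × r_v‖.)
L = -6;  M = 0;  N = -15/4 + 3*sqrt(5)/4

Compute the unit normal N̂(u, v) = (sin(u)^2*cos(v)/Abs(sin(u)), sin(u)^2*sin(v)/Abs(sin(u)), sin(2*u)/(2*Abs(sin(u)))), and the second partials r_uu, r_uv, r_vv. Take dot products:
  L(u, v) = r_uu · N̂ = -6*sin(u)/Abs(sin(u)),
  M(u, v) = r_uv · N̂ = 0,
  N(u, v) = r_vv · N̂ = -6*sin(u)^3/Abs(sin(u)).
Evaluating at (u, v) = (4*pi/5, -3*pi/5):
  L = -6, M = 0, N = -15/4 + 3*sqrt(5)/4.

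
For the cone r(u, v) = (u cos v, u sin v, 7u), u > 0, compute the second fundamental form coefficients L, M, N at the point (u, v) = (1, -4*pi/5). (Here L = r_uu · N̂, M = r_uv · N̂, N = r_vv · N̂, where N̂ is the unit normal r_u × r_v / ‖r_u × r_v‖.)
L = 0;  M = 0;  N = 7*sqrt(2)/10

Compute the unit normal N̂(u, v) = (-7*sqrt(2)*u*cos(v)/(10*Abs(u)), -7*sqrt(2)*u*sin(v)/(10*Abs(u)), sqrt(2)*u/(10*Abs(u))), and the second partials r_uu, r_uv, r_vv. Take dot products:
  L(u, v) = r_uu · N̂ = 0,
  M(u, v) = r_uv · N̂ = 0,
  N(u, v) = r_vv · N̂ = 7*sqrt(2)*u^2/(10*Abs(u)).
Evaluating at (u, v) = (1, -4*pi/5):
  L = 0, M = 0, N = 7*sqrt(2)/10.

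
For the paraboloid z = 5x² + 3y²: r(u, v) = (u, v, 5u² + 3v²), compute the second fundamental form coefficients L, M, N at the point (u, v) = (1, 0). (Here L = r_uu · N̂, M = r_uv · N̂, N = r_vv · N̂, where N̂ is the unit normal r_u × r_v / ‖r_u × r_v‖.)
L = 10*sqrt(101)/101;  M = 0;  N = 6*sqrt(101)/101

Compute the unit normal N̂(u, v) = (-10*u/sqrt(100*u^2 + 36*v^2 + 1), -6*v/sqrt(100*u^2 + 36*v^2 + 1), 1/sqrt(100*u^2 + 36*v^2 + 1)), and the second partials r_uu, r_uv, r_vv. Take dot products:
  L(u, v) = r_uu · N̂ = 10/sqrt(100*u^2 + 36*v^2 + 1),
  M(u, v) = r_uv · N̂ = 0,
  N(u, v) = r_vv · N̂ = 6/sqrt(100*u^2 + 36*v^2 + 1).
Evaluating at (u, v) = (1, 0):
  L = 10*sqrt(101)/101, M = 0, N = 6*sqrt(101)/101.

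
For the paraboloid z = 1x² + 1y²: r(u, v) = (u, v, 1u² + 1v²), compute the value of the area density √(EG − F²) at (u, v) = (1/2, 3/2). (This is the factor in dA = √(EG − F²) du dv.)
√(EG − F²)|_{(1/2, 3/2)} = sqrt(11)

E = 4*u^2 + 1, F = 4*u*v, G = 4*v^2 + 1, so EG − F² = 4*u^2 + 4*v^2 + 1. Taking the positive square root: √(EG − F²) = sqrt(4*u^2 + 4*v^2 + 1). At (u, v) = (1/2, 3/2): sqrt(11).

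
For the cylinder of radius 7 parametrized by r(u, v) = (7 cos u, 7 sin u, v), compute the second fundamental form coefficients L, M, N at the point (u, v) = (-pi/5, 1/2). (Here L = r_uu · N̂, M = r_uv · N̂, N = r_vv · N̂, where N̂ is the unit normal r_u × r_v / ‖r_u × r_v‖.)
L = -7;  M = 0;  N = 0

Compute the unit normal N̂(u, v) = (cos(u), sin(u), 0), and the second partials r_uu, r_uv, r_vv. Take dot products:
  L(u, v) = r_uu · N̂ = -7,
  M(u, v) = r_uv · N̂ = 0,
  N(u, v) = r_vv · N̂ = 0.
Evaluating at (u, v) = (-pi/5, 1/2):
  L = -7, M = 0, N = 0.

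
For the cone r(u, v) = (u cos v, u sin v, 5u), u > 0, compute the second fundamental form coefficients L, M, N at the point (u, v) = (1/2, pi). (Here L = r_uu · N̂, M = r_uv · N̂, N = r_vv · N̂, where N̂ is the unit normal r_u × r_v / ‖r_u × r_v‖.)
L = 0;  M = 0;  N = 5*sqrt(26)/52

Compute the unit normal N̂(u, v) = (-5*sqrt(26)*u*cos(v)/(26*Abs(u)), -5*sqrt(26)*u*sin(v)/(26*Abs(u)), sqrt(26)*u/(26*Abs(u))), and the second partials r_uu, r_uv, r_vv. Take dot products:
  L(u, v) = r_uu · N̂ = 0,
  M(u, v) = r_uv · N̂ = 0,
  N(u, v) = r_vv · N̂ = 5*sqrt(26)*u^2/(26*Abs(u)).
Evaluating at (u, v) = (1/2, pi):
  L = 0, M = 0, N = 5*sqrt(26)/52.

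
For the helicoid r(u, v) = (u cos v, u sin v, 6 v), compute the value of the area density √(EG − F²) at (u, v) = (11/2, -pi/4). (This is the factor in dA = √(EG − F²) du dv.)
√(EG − F²)|_{(11/2, -pi/4)} = sqrt(265)/2

E = 1, F = 0, G = u^2 + 36, so EG − F² = u^2 + 36. Taking the positive square root: √(EG − F²) = sqrt(u^2 + 36). At (u, v) = (11/2, -pi/4): sqrt(265)/2.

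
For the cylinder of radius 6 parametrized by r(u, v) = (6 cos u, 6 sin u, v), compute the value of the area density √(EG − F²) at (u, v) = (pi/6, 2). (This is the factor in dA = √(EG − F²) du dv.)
√(EG − F²)|_{(pi/6, 2)} = 6

E = 36, F = 0, G = 1, so EG − F² = 36. Taking the positive square root: √(EG − F²) = 6. At (u, v) = (pi/6, 2): 6.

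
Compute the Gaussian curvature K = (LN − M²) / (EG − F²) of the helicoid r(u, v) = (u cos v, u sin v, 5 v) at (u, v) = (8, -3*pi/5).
K = -25/7921

Coefficients of the first fundamental form: E = 1, F = 0, G = u^2 + 25.
Coefficients of the second fundamental form: L = 0, M = -5/sqrt(u^2 + 25), N = 0.
Assemble K = (LN − M²)/(EG − F²) = -25/(u^2 + 25)^2. At (u, v) = (8, -3*pi/5): K = -25/7921.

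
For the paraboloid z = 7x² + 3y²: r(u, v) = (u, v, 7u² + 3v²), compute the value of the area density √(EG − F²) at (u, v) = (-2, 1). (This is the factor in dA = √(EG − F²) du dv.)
√(EG − F²)|_{(-2, 1)} = sqrt(821)

E = 196*u^2 + 1, F = 84*u*v, G = 36*v^2 + 1, so EG − F² = 196*u^2 + 36*v^2 + 1. Taking the positive square root: √(EG − F²) = sqrt(196*u^2 + 36*v^2 + 1). At (u, v) = (-2, 1): sqrt(821).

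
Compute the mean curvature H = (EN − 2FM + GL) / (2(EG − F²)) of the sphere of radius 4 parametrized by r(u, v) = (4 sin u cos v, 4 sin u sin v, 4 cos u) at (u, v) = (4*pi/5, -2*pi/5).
H = -1/4

With E = 16, F = 0, G = 16*sin(u)^2, L = -4*sin(u)/Abs(sin(u)), M = 0, N = -4*sin(u)^3/Abs(sin(u)), assemble
  H = (EN − 2FM + GL) / (2(EG − F²)) = -sin(u)/(4*Abs(sin(u))).
At (u, v) = (4*pi/5, -2*pi/5): H = -1/4.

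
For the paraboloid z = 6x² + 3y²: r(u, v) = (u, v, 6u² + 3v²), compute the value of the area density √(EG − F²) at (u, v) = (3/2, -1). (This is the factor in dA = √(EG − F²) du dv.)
√(EG − F²)|_{(3/2, -1)} = 19

E = 144*u^2 + 1, F = 72*u*v, G = 36*v^2 + 1, so EG − F² = 144*u^2 + 36*v^2 + 1. Taking the positive square root: √(EG − F²) = sqrt(144*u^2 + 36*v^2 + 1). At (u, v) = (3/2, -1): 19.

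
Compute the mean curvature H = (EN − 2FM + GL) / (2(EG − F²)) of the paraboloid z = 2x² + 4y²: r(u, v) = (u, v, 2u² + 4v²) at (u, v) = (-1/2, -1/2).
H = 6*sqrt(21)/49

With E = 16*u^2 + 1, F = 32*u*v, G = 64*v^2 + 1, L = 4/sqrt(16*u^2 + 64*v^2 + 1), M = 0, N = 8/sqrt(16*u^2 + 64*v^2 + 1), assemble
  H = (EN − 2FM + GL) / (2(EG − F²)) = 2*(32*u^2 + 64*v^2 + 3)/(16*u^2 + 64*v^2 + 1)^(3/2).
At (u, v) = (-1/2, -1/2): H = 6*sqrt(21)/49.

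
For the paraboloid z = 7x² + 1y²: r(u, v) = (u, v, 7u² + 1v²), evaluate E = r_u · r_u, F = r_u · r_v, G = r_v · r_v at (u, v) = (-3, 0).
E = 1765;  F = 0;  G = 1

Partials: r_u = (1, 0, 14*u), r_v = (0, 1, 2*v). As functions of (u, v):
  E = r_u · r_u = 196*u^2 + 1,
  F = r_u · r_v = 28*u*v,
  G = r_v · r_v = 4*v^2 + 1.
Evaluating at (u, v) = (-3, 0): E = 1765, F = 0, G = 1.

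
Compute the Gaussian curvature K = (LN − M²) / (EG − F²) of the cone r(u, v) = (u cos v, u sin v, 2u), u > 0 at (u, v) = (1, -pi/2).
K = 0

Coefficients of the first fundamental form: E = 5, F = 0, G = u^2.
Coefficients of the second fundamental form: L = 0, M = 0, N = 2*sqrt(5)*u^2/(5*Abs(u)).
Assemble K = (LN − M²)/(EG − F²) = 0. At (u, v) = (1, -pi/2): K = 0.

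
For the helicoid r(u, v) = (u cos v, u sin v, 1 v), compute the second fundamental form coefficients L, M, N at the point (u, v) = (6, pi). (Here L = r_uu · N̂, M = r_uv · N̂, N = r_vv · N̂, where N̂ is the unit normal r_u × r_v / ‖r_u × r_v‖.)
L = 0;  M = -sqrt(37)/37;  N = 0

Compute the unit normal N̂(u, v) = (sin(v)/sqrt(u^2 + 1), -cos(v)/sqrt(u^2 + 1), u/sqrt(u^2 + 1)), and the second partials r_uu, r_uv, r_vv. Take dot products:
  L(u, v) = r_uu · N̂ = 0,
  M(u, v) = r_uv · N̂ = -1/sqrt(u^2 + 1),
  N(u, v) = r_vv · N̂ = 0.
Evaluating at (u, v) = (6, pi):
  L = 0, M = -sqrt(37)/37, N = 0.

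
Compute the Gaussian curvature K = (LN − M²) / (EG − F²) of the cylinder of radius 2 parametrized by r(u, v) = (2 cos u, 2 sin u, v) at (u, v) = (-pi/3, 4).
K = 0

Coefficients of the first fundamental form: E = 4, F = 0, G = 1.
Coefficients of the second fundamental form: L = -2, M = 0, N = 0.
Assemble K = (LN − M²)/(EG − F²) = 0. At (u, v) = (-pi/3, 4): K = 0.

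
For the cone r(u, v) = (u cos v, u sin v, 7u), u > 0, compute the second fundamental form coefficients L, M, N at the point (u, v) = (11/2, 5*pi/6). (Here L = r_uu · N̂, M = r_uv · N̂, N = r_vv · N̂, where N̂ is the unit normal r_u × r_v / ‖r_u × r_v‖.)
L = 0;  M = 0;  N = 77*sqrt(2)/20

Compute the unit normal N̂(u, v) = (-7*sqrt(2)*u*cos(v)/(10*Abs(u)), -7*sqrt(2)*u*sin(v)/(10*Abs(u)), sqrt(2)*u/(10*Abs(u))), and the second partials r_uu, r_uv, r_vv. Take dot products:
  L(u, v) = r_uu · N̂ = 0,
  M(u, v) = r_uv · N̂ = 0,
  N(u, v) = r_vv · N̂ = 7*sqrt(2)*u^2/(10*Abs(u)).
Evaluating at (u, v) = (11/2, 5*pi/6):
  L = 0, M = 0, N = 77*sqrt(2)/20.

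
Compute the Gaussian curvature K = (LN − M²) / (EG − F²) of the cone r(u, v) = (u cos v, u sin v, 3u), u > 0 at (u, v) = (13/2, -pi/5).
K = 0

Coefficients of the first fundamental form: E = 10, F = 0, G = u^2.
Coefficients of the second fundamental form: L = 0, M = 0, N = 3*sqrt(10)*u^2/(10*Abs(u)).
Assemble K = (LN − M²)/(EG − F²) = 0. At (u, v) = (13/2, -pi/5): K = 0.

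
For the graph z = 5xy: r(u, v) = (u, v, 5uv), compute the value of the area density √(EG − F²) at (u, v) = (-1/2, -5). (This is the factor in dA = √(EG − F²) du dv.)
√(EG − F²)|_{(-1/2, -5)} = 3*sqrt(281)/2

E = 25*v^2 + 1, F = 25*u*v, G = 25*u^2 + 1, so EG − F² = 25*u^2 + 25*v^2 + 1. Taking the positive square root: √(EG − F²) = sqrt(25*u^2 + 25*v^2 + 1). At (u, v) = (-1/2, -5): 3*sqrt(281)/2.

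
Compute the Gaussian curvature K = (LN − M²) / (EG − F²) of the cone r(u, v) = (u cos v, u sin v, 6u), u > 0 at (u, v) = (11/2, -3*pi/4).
K = 0

Coefficients of the first fundamental form: E = 37, F = 0, G = u^2.
Coefficients of the second fundamental form: L = 0, M = 0, N = 6*sqrt(37)*u^2/(37*Abs(u)).
Assemble K = (LN − M²)/(EG − F²) = 0. At (u, v) = (11/2, -3*pi/4): K = 0.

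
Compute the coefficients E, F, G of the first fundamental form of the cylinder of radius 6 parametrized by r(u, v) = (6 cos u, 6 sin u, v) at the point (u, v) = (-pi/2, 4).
E = 36;  F = 0;  G = 1

Partials: r_u = (-6*sin(u), 6*cos(u), 0), r_v = (0, 0, 1). As functions of (u, v):
  E = r_u · r_u = 36,
  F = r_u · r_v = 0,
  G = r_v · r_v = 1.
Evaluating at (u, v) = (-pi/2, 4): E = 36, F = 0, G = 1.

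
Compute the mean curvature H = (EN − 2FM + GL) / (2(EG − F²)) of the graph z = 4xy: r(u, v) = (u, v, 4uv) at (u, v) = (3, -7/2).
H = 672*sqrt(341)/116281

With E = 16*v^2 + 1, F = 16*u*v, G = 16*u^2 + 1, L = 0, M = 4/sqrt(16*u^2 + 16*v^2 + 1), N = 0, assemble
  H = (EN − 2FM + GL) / (2(EG − F²)) = -64*u*v/(16*u^2 + 16*v^2 + 1)^(3/2).
At (u, v) = (3, -7/2): H = 672*sqrt(341)/116281.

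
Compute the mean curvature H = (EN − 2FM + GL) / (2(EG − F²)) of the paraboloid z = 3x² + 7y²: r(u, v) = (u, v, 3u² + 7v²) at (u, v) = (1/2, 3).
H = 5365*sqrt(1774)/3147076

With E = 36*u^2 + 1, F = 84*u*v, G = 196*v^2 + 1, L = 6/sqrt(36*u^2 + 196*v^2 + 1), M = 0, N = 14/sqrt(36*u^2 + 196*v^2 + 1), assemble
  H = (EN − 2FM + GL) / (2(EG − F²)) = 2*(126*u^2 + 294*v^2 + 5)/(36*u^2 + 196*v^2 + 1)^(3/2).
At (u, v) = (1/2, 3): H = 5365*sqrt(1774)/3147076.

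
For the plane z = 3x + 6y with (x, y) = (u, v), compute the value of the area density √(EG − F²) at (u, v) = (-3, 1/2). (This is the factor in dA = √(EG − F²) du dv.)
√(EG − F²)|_{(-3, 1/2)} = sqrt(46)

E = 10, F = 18, G = 37, so EG − F² = 46. Taking the positive square root: √(EG − F²) = sqrt(46). At (u, v) = (-3, 1/2): sqrt(46).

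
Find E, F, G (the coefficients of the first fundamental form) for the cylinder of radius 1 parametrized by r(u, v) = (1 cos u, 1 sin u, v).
E = 1;  F = 0;  G = 1

Compute partials: r_u = (-sin(u), cos(u), 0), r_v = (0, 0, 1). Then
  E = r_u · r_u = 1,
  F = r_u · r_v = 0,
  G = r_v · r_v = 1.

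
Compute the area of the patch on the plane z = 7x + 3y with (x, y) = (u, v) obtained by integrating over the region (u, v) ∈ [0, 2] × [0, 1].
Area = 2*sqrt(59)

Area = ∫∫ √(EG − F²) du dv with √(EG − F²) = sqrt(59). Integrating over [0, 2] × [0, 1] gives 2*sqrt(59).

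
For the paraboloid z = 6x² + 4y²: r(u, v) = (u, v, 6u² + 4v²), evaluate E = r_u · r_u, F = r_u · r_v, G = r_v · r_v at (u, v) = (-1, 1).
E = 145;  F = -96;  G = 65

Partials: r_u = (1, 0, 12*u), r_v = (0, 1, 8*v). As functions of (u, v):
  E = r_u · r_u = 144*u^2 + 1,
  F = r_u · r_v = 96*u*v,
  G = r_v · r_v = 64*v^2 + 1.
Evaluating at (u, v) = (-1, 1): E = 145, F = -96, G = 65.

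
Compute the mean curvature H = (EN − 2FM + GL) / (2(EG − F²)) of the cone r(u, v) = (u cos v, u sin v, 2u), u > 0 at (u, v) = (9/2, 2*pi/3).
H = 2*sqrt(5)/45

With E = 5, F = 0, G = u^2, L = 0, M = 0, N = 2*sqrt(5)*u^2/(5*Abs(u)), assemble
  H = (EN − 2FM + GL) / (2(EG − F²)) = sqrt(5)/(5*Abs(u)).
At (u, v) = (9/2, 2*pi/3): H = 2*sqrt(5)/45.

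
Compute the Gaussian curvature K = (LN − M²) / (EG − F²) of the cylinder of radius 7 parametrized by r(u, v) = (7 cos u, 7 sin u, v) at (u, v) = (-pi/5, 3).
K = 0

Coefficients of the first fundamental form: E = 49, F = 0, G = 1.
Coefficients of the second fundamental form: L = -7, M = 0, N = 0.
Assemble K = (LN − M²)/(EG − F²) = 0. At (u, v) = (-pi/5, 3): K = 0.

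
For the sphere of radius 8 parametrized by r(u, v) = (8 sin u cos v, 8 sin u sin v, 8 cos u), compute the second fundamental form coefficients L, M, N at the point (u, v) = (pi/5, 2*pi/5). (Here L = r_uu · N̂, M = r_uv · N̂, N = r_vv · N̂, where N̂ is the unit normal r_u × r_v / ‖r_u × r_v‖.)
L = -8;  M = 0;  N = -5 + sqrt(5)

Compute the unit normal N̂(u, v) = (sin(u)^2*cos(v)/Abs(sin(u)), sin(u)^2*sin(v)/Abs(sin(u)), sin(2*u)/(2*Abs(sin(u)))), and the second partials r_uu, r_uv, r_vv. Take dot products:
  L(u, v) = r_uu · N̂ = -8*sin(u)/Abs(sin(u)),
  M(u, v) = r_uv · N̂ = 0,
  N(u, v) = r_vv · N̂ = -8*sin(u)^3/Abs(sin(u)).
Evaluating at (u, v) = (pi/5, 2*pi/5):
  L = -8, M = 0, N = -5 + sqrt(5).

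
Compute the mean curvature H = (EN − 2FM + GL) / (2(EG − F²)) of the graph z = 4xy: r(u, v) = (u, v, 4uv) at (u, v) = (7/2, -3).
H = 672*sqrt(341)/116281

With E = 16*v^2 + 1, F = 16*u*v, G = 16*u^2 + 1, L = 0, M = 4/sqrt(16*u^2 + 16*v^2 + 1), N = 0, assemble
  H = (EN − 2FM + GL) / (2(EG − F²)) = -64*u*v/(16*u^2 + 16*v^2 + 1)^(3/2).
At (u, v) = (7/2, -3): H = 672*sqrt(341)/116281.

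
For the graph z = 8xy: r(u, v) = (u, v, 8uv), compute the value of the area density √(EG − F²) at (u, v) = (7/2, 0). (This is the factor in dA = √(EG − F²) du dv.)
√(EG − F²)|_{(7/2, 0)} = sqrt(785)

E = 64*v^2 + 1, F = 64*u*v, G = 64*u^2 + 1, so EG − F² = 64*u^2 + 64*v^2 + 1. Taking the positive square root: √(EG − F²) = sqrt(64*u^2 + 64*v^2 + 1). At (u, v) = (7/2, 0): sqrt(785).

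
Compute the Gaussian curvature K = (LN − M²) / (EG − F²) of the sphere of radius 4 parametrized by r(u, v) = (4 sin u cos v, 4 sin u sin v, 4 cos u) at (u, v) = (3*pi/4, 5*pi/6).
K = 1/16

Coefficients of the first fundamental form: E = 16, F = 0, G = 16*sin(u)^2.
Coefficients of the second fundamental form: L = -4*sin(u)/Abs(sin(u)), M = 0, N = -4*sin(u)^3/Abs(sin(u)).
Assemble K = (LN − M²)/(EG − F²) = 1/16. At (u, v) = (3*pi/4, 5*pi/6): K = 1/16.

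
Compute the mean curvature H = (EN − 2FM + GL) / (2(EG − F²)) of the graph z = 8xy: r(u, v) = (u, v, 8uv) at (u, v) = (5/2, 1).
H = -256*sqrt(465)/43245

With E = 64*v^2 + 1, F = 64*u*v, G = 64*u^2 + 1, L = 0, M = 8/sqrt(64*u^2 + 64*v^2 + 1), N = 0, assemble
  H = (EN − 2FM + GL) / (2(EG − F²)) = -512*u*v/(64*u^2 + 64*v^2 + 1)^(3/2).
At (u, v) = (5/2, 1): H = -256*sqrt(465)/43245.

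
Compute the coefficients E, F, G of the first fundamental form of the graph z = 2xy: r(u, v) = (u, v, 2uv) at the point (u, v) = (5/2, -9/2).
E = 82;  F = -45;  G = 26

Partials: r_u = (1, 0, 2*v), r_v = (0, 1, 2*u). As functions of (u, v):
  E = r_u · r_u = 4*v^2 + 1,
  F = r_u · r_v = 4*u*v,
  G = r_v · r_v = 4*u^2 + 1.
Evaluating at (u, v) = (5/2, -9/2): E = 82, F = -45, G = 26.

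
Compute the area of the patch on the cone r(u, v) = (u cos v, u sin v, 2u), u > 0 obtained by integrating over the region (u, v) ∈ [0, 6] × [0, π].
Area = 18*sqrt(5)*pi

Area = ∫∫ √(EG − F²) du dv with √(EG − F²) = sqrt(5)*Abs(u). Integrating over [0, 6] × [0, π] gives 18*sqrt(5)*pi.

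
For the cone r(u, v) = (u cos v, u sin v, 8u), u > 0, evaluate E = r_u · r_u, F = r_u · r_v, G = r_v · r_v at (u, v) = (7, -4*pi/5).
E = 65;  F = 0;  G = 49

Partials: r_u = (cos(v), sin(v), 8), r_v = (-u*sin(v), u*cos(v), 0). As functions of (u, v):
  E = r_u · r_u = 65,
  F = r_u · r_v = 0,
  G = r_v · r_v = u^2.
Evaluating at (u, v) = (7, -4*pi/5): E = 65, F = 0, G = 49.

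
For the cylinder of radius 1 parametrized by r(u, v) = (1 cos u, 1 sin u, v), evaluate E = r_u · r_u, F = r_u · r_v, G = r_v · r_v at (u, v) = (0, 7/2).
E = 1;  F = 0;  G = 1

Partials: r_u = (-sin(u), cos(u), 0), r_v = (0, 0, 1). As functions of (u, v):
  E = r_u · r_u = 1,
  F = r_u · r_v = 0,
  G = r_v · r_v = 1.
Evaluating at (u, v) = (0, 7/2): E = 1, F = 0, G = 1.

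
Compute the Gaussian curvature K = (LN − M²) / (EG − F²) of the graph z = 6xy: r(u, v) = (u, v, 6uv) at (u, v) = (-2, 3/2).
K = -9/12769

Coefficients of the first fundamental form: E = 36*v^2 + 1, F = 36*u*v, G = 36*u^2 + 1.
Coefficients of the second fundamental form: L = 0, M = 6/sqrt(36*u^2 + 36*v^2 + 1), N = 0.
Assemble K = (LN − M²)/(EG − F²) = -36/(1296*u^4 + 2592*u^2*v^2 + 72*u^2 + 1296*v^4 + 72*v^2 + 1). At (u, v) = (-2, 3/2): K = -9/12769.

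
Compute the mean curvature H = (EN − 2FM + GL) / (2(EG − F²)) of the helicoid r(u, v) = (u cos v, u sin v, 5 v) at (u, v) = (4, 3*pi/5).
H = 0

With E = 1, F = 0, G = u^2 + 25, L = 0, M = -5/sqrt(u^2 + 25), N = 0, assemble
  H = (EN − 2FM + GL) / (2(EG − F²)) = 0.
At (u, v) = (4, 3*pi/5): H = 0.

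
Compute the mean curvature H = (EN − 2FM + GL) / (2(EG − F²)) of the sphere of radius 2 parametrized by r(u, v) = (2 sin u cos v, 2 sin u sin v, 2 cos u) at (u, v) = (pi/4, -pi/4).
H = -1/2

With E = 4, F = 0, G = 4*sin(u)^2, L = -2*sin(u)/Abs(sin(u)), M = 0, N = -2*sin(u)^3/Abs(sin(u)), assemble
  H = (EN − 2FM + GL) / (2(EG − F²)) = -sin(u)/(2*Abs(sin(u))).
At (u, v) = (pi/4, -pi/4): H = -1/2.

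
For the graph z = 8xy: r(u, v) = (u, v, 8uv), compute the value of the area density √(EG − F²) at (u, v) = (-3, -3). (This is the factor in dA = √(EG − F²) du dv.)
√(EG − F²)|_{(-3, -3)} = sqrt(1153)

E = 64*v^2 + 1, F = 64*u*v, G = 64*u^2 + 1, so EG − F² = 64*u^2 + 64*v^2 + 1. Taking the positive square root: √(EG − F²) = sqrt(64*u^2 + 64*v^2 + 1). At (u, v) = (-3, -3): sqrt(1153).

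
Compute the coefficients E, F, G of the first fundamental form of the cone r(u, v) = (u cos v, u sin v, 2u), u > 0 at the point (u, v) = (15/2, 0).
E = 5;  F = 0;  G = 225/4

Partials: r_u = (cos(v), sin(v), 2), r_v = (-u*sin(v), u*cos(v), 0). As functions of (u, v):
  E = r_u · r_u = 5,
  F = r_u · r_v = 0,
  G = r_v · r_v = u^2.
Evaluating at (u, v) = (15/2, 0): E = 5, F = 0, G = 225/4.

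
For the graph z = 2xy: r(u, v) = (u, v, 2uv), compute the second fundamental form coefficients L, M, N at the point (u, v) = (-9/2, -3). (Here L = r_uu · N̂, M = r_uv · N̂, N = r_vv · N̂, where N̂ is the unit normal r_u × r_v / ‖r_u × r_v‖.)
L = 0;  M = sqrt(118)/59;  N = 0

Compute the unit normal N̂(u, v) = (-2*v/sqrt(4*u^2 + 4*v^2 + 1), -2*u/sqrt(4*u^2 + 4*v^2 + 1), 1/sqrt(4*u^2 + 4*v^2 + 1)), and the second partials r_uu, r_uv, r_vv. Take dot products:
  L(u, v) = r_uu · N̂ = 0,
  M(u, v) = r_uv · N̂ = 2/sqrt(4*u^2 + 4*v^2 + 1),
  N(u, v) = r_vv · N̂ = 0.
Evaluating at (u, v) = (-9/2, -3):
  L = 0, M = sqrt(118)/59, N = 0.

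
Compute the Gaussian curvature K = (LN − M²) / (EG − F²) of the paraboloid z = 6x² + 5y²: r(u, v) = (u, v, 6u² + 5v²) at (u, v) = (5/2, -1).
K = 120/1002001

Coefficients of the first fundamental form: E = 144*u^2 + 1, F = 120*u*v, G = 100*v^2 + 1.
Coefficients of the second fundamental form: L = 12/sqrt(144*u^2 + 100*v^2 + 1), M = 0, N = 10/sqrt(144*u^2 + 100*v^2 + 1).
Assemble K = (LN − M²)/(EG − F²) = 120/(20736*u^4 + 28800*u^2*v^2 + 288*u^2 + 10000*v^4 + 200*v^2 + 1). At (u, v) = (5/2, -1): K = 120/1002001.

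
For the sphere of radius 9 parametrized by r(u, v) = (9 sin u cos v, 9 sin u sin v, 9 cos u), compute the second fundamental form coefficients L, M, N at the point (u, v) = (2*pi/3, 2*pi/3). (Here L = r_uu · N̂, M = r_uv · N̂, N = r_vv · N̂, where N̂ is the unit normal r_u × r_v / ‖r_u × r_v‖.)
L = -9;  M = 0;  N = -27/4

Compute the unit normal N̂(u, v) = (sin(u)^2*cos(v)/Abs(sin(u)), sin(u)^2*sin(v)/Abs(sin(u)), sin(2*u)/(2*Abs(sin(u)))), and the second partials r_uu, r_uv, r_vv. Take dot products:
  L(u, v) = r_uu · N̂ = -9*sin(u)/Abs(sin(u)),
  M(u, v) = r_uv · N̂ = 0,
  N(u, v) = r_vv · N̂ = -9*sin(u)^3/Abs(sin(u)).
Evaluating at (u, v) = (2*pi/3, 2*pi/3):
  L = -9, M = 0, N = -27/4.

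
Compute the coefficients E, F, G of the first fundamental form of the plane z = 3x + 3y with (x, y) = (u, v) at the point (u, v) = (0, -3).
E = 10;  F = 9;  G = 10

Partials: r_u = (1, 0, 3), r_v = (0, 1, 3). As functions of (u, v):
  E = r_u · r_u = 10,
  F = r_u · r_v = 9,
  G = r_v · r_v = 10.
Evaluating at (u, v) = (0, -3): E = 10, F = 9, G = 10.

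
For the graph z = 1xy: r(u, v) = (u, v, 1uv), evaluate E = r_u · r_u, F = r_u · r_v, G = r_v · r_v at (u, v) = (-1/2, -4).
E = 17;  F = 2;  G = 5/4

Partials: r_u = (1, 0, v), r_v = (0, 1, u). As functions of (u, v):
  E = r_u · r_u = v^2 + 1,
  F = r_u · r_v = u*v,
  G = r_v · r_v = u^2 + 1.
Evaluating at (u, v) = (-1/2, -4): E = 17, F = 2, G = 5/4.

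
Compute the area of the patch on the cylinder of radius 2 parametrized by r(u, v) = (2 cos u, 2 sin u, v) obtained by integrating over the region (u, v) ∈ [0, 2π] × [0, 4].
Area = 16*pi

Area = ∫∫ √(EG − F²) du dv with √(EG − F²) = 2. Integrating over [0, 2π] × [0, 4] gives 16*pi.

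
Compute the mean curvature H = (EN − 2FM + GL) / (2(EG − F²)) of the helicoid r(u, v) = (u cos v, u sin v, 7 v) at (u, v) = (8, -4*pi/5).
H = 0

With E = 1, F = 0, G = u^2 + 49, L = 0, M = -7/sqrt(u^2 + 49), N = 0, assemble
  H = (EN − 2FM + GL) / (2(EG − F²)) = 0.
At (u, v) = (8, -4*pi/5): H = 0.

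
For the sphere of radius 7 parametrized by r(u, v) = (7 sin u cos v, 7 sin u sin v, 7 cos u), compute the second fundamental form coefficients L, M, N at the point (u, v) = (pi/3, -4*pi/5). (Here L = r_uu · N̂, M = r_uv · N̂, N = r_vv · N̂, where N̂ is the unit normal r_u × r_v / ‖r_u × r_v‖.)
L = -7;  M = 0;  N = -21/4

Compute the unit normal N̂(u, v) = (sin(u)^2*cos(v)/Abs(sin(u)), sin(u)^2*sin(v)/Abs(sin(u)), sin(2*u)/(2*Abs(sin(u)))), and the second partials r_uu, r_uv, r_vv. Take dot products:
  L(u, v) = r_uu · N̂ = -7*sin(u)/Abs(sin(u)),
  M(u, v) = r_uv · N̂ = 0,
  N(u, v) = r_vv · N̂ = -7*sin(u)^3/Abs(sin(u)).
Evaluating at (u, v) = (pi/3, -4*pi/5):
  L = -7, M = 0, N = -21/4.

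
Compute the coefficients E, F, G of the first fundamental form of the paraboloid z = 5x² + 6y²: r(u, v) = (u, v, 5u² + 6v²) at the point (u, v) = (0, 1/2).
E = 1;  F = 0;  G = 37

Partials: r_u = (1, 0, 10*u), r_v = (0, 1, 12*v). As functions of (u, v):
  E = r_u · r_u = 100*u^2 + 1,
  F = r_u · r_v = 120*u*v,
  G = r_v · r_v = 144*v^2 + 1.
Evaluating at (u, v) = (0, 1/2): E = 1, F = 0, G = 37.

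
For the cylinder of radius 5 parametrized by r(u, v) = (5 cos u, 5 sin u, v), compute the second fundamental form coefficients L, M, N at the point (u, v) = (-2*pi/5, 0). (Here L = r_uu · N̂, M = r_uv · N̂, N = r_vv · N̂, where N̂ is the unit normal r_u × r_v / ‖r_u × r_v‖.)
L = -5;  M = 0;  N = 0

Compute the unit normal N̂(u, v) = (cos(u), sin(u), 0), and the second partials r_uu, r_uv, r_vv. Take dot products:
  L(u, v) = r_uu · N̂ = -5,
  M(u, v) = r_uv · N̂ = 0,
  N(u, v) = r_vv · N̂ = 0.
Evaluating at (u, v) = (-2*pi/5, 0):
  L = -5, M = 0, N = 0.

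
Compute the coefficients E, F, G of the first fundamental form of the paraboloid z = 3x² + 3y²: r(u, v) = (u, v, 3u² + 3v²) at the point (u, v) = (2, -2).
E = 145;  F = -144;  G = 145

Partials: r_u = (1, 0, 6*u), r_v = (0, 1, 6*v). As functions of (u, v):
  E = r_u · r_u = 36*u^2 + 1,
  F = r_u · r_v = 36*u*v,
  G = r_v · r_v = 36*v^2 + 1.
Evaluating at (u, v) = (2, -2): E = 145, F = -144, G = 145.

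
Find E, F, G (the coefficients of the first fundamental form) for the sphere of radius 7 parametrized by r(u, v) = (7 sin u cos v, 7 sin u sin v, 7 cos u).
E = 49;  F = 0;  G = 49*sin(u)^2

Compute partials: r_u = (7*cos(u)*cos(v), 7*sin(v)*cos(u), -7*sin(u)), r_v = (-7*sin(u)*sin(v), 7*sin(u)*cos(v), 0). Then
  E = r_u · r_u = 49,
  F = r_u · r_v = 0,
  G = r_v · r_v = 49*sin(u)^2.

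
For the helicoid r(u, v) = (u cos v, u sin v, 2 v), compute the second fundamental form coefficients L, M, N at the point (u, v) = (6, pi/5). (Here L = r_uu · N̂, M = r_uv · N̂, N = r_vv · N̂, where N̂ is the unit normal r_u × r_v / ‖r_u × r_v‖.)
L = 0;  M = -sqrt(10)/10;  N = 0

Compute the unit normal N̂(u, v) = (2*sin(v)/sqrt(u^2 + 4), -2*cos(v)/sqrt(u^2 + 4), u/sqrt(u^2 + 4)), and the second partials r_uu, r_uv, r_vv. Take dot products:
  L(u, v) = r_uu · N̂ = 0,
  M(u, v) = r_uv · N̂ = -2/sqrt(u^2 + 4),
  N(u, v) = r_vv · N̂ = 0.
Evaluating at (u, v) = (6, pi/5):
  L = 0, M = -sqrt(10)/10, N = 0.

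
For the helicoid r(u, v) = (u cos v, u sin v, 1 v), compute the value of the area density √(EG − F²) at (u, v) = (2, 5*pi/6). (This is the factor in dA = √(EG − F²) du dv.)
√(EG − F²)|_{(2, 5*pi/6)} = sqrt(5)

E = 1, F = 0, G = u^2 + 1, so EG − F² = u^2 + 1. Taking the positive square root: √(EG − F²) = sqrt(u^2 + 1). At (u, v) = (2, 5*pi/6): sqrt(5).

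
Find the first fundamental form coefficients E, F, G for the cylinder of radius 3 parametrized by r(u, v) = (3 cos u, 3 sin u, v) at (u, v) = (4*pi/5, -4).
E = 9;  F = 0;  G = 1

Partials: r_u = (-3*sin(u), 3*cos(u), 0), r_v = (0, 0, 1). As functions of (u, v):
  E = r_u · r_u = 9,
  F = r_u · r_v = 0,
  G = r_v · r_v = 1.
Evaluating at (u, v) = (4*pi/5, -4): E = 9, F = 0, G = 1.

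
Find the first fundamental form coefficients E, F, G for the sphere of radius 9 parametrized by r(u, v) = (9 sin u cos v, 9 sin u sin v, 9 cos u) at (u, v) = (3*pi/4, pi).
E = 81;  F = 0;  G = 81/2

Partials: r_u = (9*cos(u)*cos(v), 9*sin(v)*cos(u), -9*sin(u)), r_v = (-9*sin(u)*sin(v), 9*sin(u)*cos(v), 0). As functions of (u, v):
  E = r_u · r_u = 81,
  F = r_u · r_v = 0,
  G = r_v · r_v = 81*sin(u)^2.
Evaluating at (u, v) = (3*pi/4, pi): E = 81, F = 0, G = 81/2.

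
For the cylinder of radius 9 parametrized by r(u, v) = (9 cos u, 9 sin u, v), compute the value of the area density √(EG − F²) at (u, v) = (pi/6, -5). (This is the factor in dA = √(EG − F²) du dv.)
√(EG − F²)|_{(pi/6, -5)} = 9

E = 81, F = 0, G = 1, so EG − F² = 81. Taking the positive square root: √(EG − F²) = 9. At (u, v) = (pi/6, -5): 9.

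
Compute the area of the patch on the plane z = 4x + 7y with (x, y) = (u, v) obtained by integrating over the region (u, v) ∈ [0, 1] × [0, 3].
Area = 3*sqrt(66)

Area = ∫∫ √(EG − F²) du dv with √(EG − F²) = sqrt(66). Integrating over [0, 1] × [0, 3] gives 3*sqrt(66).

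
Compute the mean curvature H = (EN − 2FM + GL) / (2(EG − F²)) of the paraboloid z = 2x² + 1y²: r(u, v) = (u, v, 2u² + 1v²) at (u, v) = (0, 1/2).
H = 5*sqrt(2)/4

With E = 16*u^2 + 1, F = 8*u*v, G = 4*v^2 + 1, L = 4/sqrt(16*u^2 + 4*v^2 + 1), M = 0, N = 2/sqrt(16*u^2 + 4*v^2 + 1), assemble
  H = (EN − 2FM + GL) / (2(EG − F²)) = (16*u^2 + 8*v^2 + 3)/(16*u^2 + 4*v^2 + 1)^(3/2).
At (u, v) = (0, 1/2): H = 5*sqrt(2)/4.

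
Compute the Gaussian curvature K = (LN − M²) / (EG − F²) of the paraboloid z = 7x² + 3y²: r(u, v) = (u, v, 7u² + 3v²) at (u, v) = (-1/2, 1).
K = 21/1849

Coefficients of the first fundamental form: E = 196*u^2 + 1, F = 84*u*v, G = 36*v^2 + 1.
Coefficients of the second fundamental form: L = 14/sqrt(196*u^2 + 36*v^2 + 1), M = 0, N = 6/sqrt(196*u^2 + 36*v^2 + 1).
Assemble K = (LN − M²)/(EG − F²) = 84/(38416*u^4 + 14112*u^2*v^2 + 392*u^2 + 1296*v^4 + 72*v^2 + 1). At (u, v) = (-1/2, 1): K = 21/1849.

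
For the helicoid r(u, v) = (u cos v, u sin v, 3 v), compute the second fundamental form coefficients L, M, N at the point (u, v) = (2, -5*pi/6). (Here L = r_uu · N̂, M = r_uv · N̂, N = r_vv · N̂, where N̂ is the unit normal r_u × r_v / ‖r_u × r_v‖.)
L = 0;  M = -3*sqrt(13)/13;  N = 0

Compute the unit normal N̂(u, v) = (3*sin(v)/sqrt(u^2 + 9), -3*cos(v)/sqrt(u^2 + 9), u/sqrt(u^2 + 9)), and the second partials r_uu, r_uv, r_vv. Take dot products:
  L(u, v) = r_uu · N̂ = 0,
  M(u, v) = r_uv · N̂ = -3/sqrt(u^2 + 9),
  N(u, v) = r_vv · N̂ = 0.
Evaluating at (u, v) = (2, -5*pi/6):
  L = 0, M = -3*sqrt(13)/13, N = 0.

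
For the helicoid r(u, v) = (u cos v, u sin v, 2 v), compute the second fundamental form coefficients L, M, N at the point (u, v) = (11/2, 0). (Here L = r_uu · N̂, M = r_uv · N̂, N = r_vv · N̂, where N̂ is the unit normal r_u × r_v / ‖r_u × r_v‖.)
L = 0;  M = -4*sqrt(137)/137;  N = 0

Compute the unit normal N̂(u, v) = (2*sin(v)/sqrt(u^2 + 4), -2*cos(v)/sqrt(u^2 + 4), u/sqrt(u^2 + 4)), and the second partials r_uu, r_uv, r_vv. Take dot products:
  L(u, v) = r_uu · N̂ = 0,
  M(u, v) = r_uv · N̂ = -2/sqrt(u^2 + 4),
  N(u, v) = r_vv · N̂ = 0.
Evaluating at (u, v) = (11/2, 0):
  L = 0, M = -4*sqrt(137)/137, N = 0.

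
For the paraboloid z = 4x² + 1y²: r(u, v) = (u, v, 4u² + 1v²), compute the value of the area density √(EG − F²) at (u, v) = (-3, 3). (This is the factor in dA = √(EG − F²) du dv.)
√(EG − F²)|_{(-3, 3)} = sqrt(613)

E = 64*u^2 + 1, F = 16*u*v, G = 4*v^2 + 1, so EG − F² = 64*u^2 + 4*v^2 + 1. Taking the positive square root: √(EG − F²) = sqrt(64*u^2 + 4*v^2 + 1). At (u, v) = (-3, 3): sqrt(613).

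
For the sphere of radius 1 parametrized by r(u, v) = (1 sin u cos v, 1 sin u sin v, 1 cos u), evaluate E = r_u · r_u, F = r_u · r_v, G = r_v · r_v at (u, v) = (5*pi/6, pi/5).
E = 1;  F = 0;  G = 1/4

Partials: r_u = (cos(u)*cos(v), sin(v)*cos(u), -sin(u)), r_v = (-sin(u)*sin(v), sin(u)*cos(v), 0). As functions of (u, v):
  E = r_u · r_u = 1,
  F = r_u · r_v = 0,
  G = r_v · r_v = sin(u)^2.
Evaluating at (u, v) = (5*pi/6, pi/5): E = 1, F = 0, G = 1/4.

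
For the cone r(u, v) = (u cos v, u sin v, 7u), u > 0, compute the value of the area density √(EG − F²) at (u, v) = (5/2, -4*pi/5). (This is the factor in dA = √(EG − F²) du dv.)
√(EG − F²)|_{(5/2, -4*pi/5)} = 25*sqrt(2)/2

E = 50, F = 0, G = u^2, so EG − F² = 50*u^2. Taking the positive square root: √(EG − F²) = 5*sqrt(2)*Abs(u). At (u, v) = (5/2, -4*pi/5): 25*sqrt(2)/2.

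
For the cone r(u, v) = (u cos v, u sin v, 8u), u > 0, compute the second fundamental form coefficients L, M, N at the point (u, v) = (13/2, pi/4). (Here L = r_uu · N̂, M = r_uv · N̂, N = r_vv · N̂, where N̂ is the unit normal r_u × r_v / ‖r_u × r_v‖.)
L = 0;  M = 0;  N = 4*sqrt(65)/5

Compute the unit normal N̂(u, v) = (-8*sqrt(65)*u*cos(v)/(65*Abs(u)), -8*sqrt(65)*u*sin(v)/(65*Abs(u)), sqrt(65)*u/(65*Abs(u))), and the second partials r_uu, r_uv, r_vv. Take dot products:
  L(u, v) = r_uu · N̂ = 0,
  M(u, v) = r_uv · N̂ = 0,
  N(u, v) = r_vv · N̂ = 8*sqrt(65)*u^2/(65*Abs(u)).
Evaluating at (u, v) = (13/2, pi/4):
  L = 0, M = 0, N = 4*sqrt(65)/5.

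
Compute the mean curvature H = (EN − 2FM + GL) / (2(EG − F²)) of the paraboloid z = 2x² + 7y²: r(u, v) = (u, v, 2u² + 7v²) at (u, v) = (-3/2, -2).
H = 1829*sqrt(821)/674041

With E = 16*u^2 + 1, F = 56*u*v, G = 196*v^2 + 1, L = 4/sqrt(16*u^2 + 196*v^2 + 1), M = 0, N = 14/sqrt(16*u^2 + 196*v^2 + 1), assemble
  H = (EN − 2FM + GL) / (2(EG − F²)) = (112*u^2 + 392*v^2 + 9)/(16*u^2 + 196*v^2 + 1)^(3/2).
At (u, v) = (-3/2, -2): H = 1829*sqrt(821)/674041.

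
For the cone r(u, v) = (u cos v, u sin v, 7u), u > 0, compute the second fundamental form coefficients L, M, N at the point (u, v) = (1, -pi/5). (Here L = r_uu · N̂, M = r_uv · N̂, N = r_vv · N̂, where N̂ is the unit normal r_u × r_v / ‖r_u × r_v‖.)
L = 0;  M = 0;  N = 7*sqrt(2)/10

Compute the unit normal N̂(u, v) = (-7*sqrt(2)*u*cos(v)/(10*Abs(u)), -7*sqrt(2)*u*sin(v)/(10*Abs(u)), sqrt(2)*u/(10*Abs(u))), and the second partials r_uu, r_uv, r_vv. Take dot products:
  L(u, v) = r_uu · N̂ = 0,
  M(u, v) = r_uv · N̂ = 0,
  N(u, v) = r_vv · N̂ = 7*sqrt(2)*u^2/(10*Abs(u)).
Evaluating at (u, v) = (1, -pi/5):
  L = 0, M = 0, N = 7*sqrt(2)/10.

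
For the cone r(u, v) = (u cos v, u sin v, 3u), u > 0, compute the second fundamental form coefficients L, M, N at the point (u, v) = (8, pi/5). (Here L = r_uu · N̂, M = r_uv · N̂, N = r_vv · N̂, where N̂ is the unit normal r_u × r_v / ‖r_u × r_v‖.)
L = 0;  M = 0;  N = 12*sqrt(10)/5

Compute the unit normal N̂(u, v) = (-3*sqrt(10)*u*cos(v)/(10*Abs(u)), -3*sqrt(10)*u*sin(v)/(10*Abs(u)), sqrt(10)*u/(10*Abs(u))), and the second partials r_uu, r_uv, r_vv. Take dot products:
  L(u, v) = r_uu · N̂ = 0,
  M(u, v) = r_uv · N̂ = 0,
  N(u, v) = r_vv · N̂ = 3*sqrt(10)*u^2/(10*Abs(u)).
Evaluating at (u, v) = (8, pi/5):
  L = 0, M = 0, N = 12*sqrt(10)/5.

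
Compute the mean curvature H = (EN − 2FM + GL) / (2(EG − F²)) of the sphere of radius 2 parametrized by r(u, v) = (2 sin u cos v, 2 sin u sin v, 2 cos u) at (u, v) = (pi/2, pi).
H = -1/2

With E = 4, F = 0, G = 4*sin(u)^2, L = -2*sin(u)/Abs(sin(u)), M = 0, N = -2*sin(u)^3/Abs(sin(u)), assemble
  H = (EN − 2FM + GL) / (2(EG − F²)) = -sin(u)/(2*Abs(sin(u))).
At (u, v) = (pi/2, pi): H = -1/2.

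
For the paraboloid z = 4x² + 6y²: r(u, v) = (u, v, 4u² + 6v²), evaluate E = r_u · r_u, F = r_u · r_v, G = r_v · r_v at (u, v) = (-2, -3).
E = 257;  F = 576;  G = 1297

Partials: r_u = (1, 0, 8*u), r_v = (0, 1, 12*v). As functions of (u, v):
  E = r_u · r_u = 64*u^2 + 1,
  F = r_u · r_v = 96*u*v,
  G = r_v · r_v = 144*v^2 + 1.
Evaluating at (u, v) = (-2, -3): E = 257, F = 576, G = 1297.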